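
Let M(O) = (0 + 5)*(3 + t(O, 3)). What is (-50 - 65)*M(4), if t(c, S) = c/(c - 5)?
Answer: 575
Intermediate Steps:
t(c, S) = c/(-5 + c)
M(O) = 15 + 5*O/(-5 + O) (M(O) = (0 + 5)*(3 + O/(-5 + O)) = 5*(3 + O/(-5 + O)) = 15 + 5*O/(-5 + O))
(-50 - 65)*M(4) = (-50 - 65)*(5*(-15 + 4*4)/(-5 + 4)) = -575*(-15 + 16)/(-1) = -575*(-1) = -115*(-5) = 575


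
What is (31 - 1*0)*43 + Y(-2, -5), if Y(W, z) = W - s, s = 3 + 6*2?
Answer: 1316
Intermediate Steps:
s = 15 (s = 3 + 12 = 15)
Y(W, z) = -15 + W (Y(W, z) = W - 1*15 = W - 15 = -15 + W)
(31 - 1*0)*43 + Y(-2, -5) = (31 - 1*0)*43 + (-15 - 2) = (31 + 0)*43 - 17 = 31*43 - 17 = 1333 - 17 = 1316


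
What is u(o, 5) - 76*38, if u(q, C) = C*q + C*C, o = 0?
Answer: -2863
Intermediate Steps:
u(q, C) = C² + C*q (u(q, C) = C*q + C² = C² + C*q)
u(o, 5) - 76*38 = 5*(5 + 0) - 76*38 = 5*5 - 2888 = 25 - 2888 = -2863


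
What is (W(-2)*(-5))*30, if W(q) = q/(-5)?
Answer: -60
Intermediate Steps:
W(q) = -q/5 (W(q) = q*(-⅕) = -q/5)
(W(-2)*(-5))*30 = (-⅕*(-2)*(-5))*30 = ((⅖)*(-5))*30 = -2*30 = -60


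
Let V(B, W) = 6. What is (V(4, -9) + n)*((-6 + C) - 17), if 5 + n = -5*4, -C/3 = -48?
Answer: -2299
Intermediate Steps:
C = 144 (C = -3*(-48) = 144)
n = -25 (n = -5 - 5*4 = -5 - 20 = -25)
(V(4, -9) + n)*((-6 + C) - 17) = (6 - 25)*((-6 + 144) - 17) = -19*(138 - 17) = -19*121 = -2299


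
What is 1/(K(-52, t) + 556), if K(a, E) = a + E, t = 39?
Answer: 1/543 ≈ 0.0018416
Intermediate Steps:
K(a, E) = E + a
1/(K(-52, t) + 556) = 1/((39 - 52) + 556) = 1/(-13 + 556) = 1/543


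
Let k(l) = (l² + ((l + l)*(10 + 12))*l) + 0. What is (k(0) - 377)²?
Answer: 142129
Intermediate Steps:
k(l) = 45*l² (k(l) = (l² + ((2*l)*22)*l) + 0 = (l² + (44*l)*l) + 0 = (l² + 44*l²) + 0 = 45*l² + 0 = 45*l²)
(k(0) - 377)² = (45*0² - 377)² = (45*0 - 377)² = (0 - 377)² = (-377)² = 142129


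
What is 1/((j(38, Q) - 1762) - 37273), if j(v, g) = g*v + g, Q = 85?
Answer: -1/35720 ≈ -2.7996e-5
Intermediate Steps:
j(v, g) = g + g*v
1/((j(38, Q) - 1762) - 37273) = 1/((85*(1 + 38) - 1762) - 37273) = 1/((85*39 - 1762) - 37273) = 1/((3315 - 1762) - 37273) = 1/(1553 - 37273) = 1/(-35720) = -1/35720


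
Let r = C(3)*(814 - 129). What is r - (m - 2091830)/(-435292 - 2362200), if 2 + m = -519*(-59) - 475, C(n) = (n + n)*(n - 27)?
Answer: -137973336283/1398746 ≈ -98641.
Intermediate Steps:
C(n) = 2*n*(-27 + n) (C(n) = (2*n)*(-27 + n) = 2*n*(-27 + n))
m = 30144 (m = -2 + (-519*(-59) - 475) = -2 + (30621 - 475) = -2 + 30146 = 30144)
r = -98640 (r = (2*3*(-27 + 3))*(814 - 129) = (2*3*(-24))*685 = -144*685 = -98640)
r - (m - 2091830)/(-435292 - 2362200) = -98640 - (30144 - 2091830)/(-435292 - 2362200) = -98640 - (-2061686)/(-2797492) = -98640 - (-2061686)*(-1)/2797492 = -98640 - 1*1030843/1398746 = -98640 - 1030843/1398746 = -137973336283/1398746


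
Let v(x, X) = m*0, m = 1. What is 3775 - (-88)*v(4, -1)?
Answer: 3775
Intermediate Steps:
v(x, X) = 0 (v(x, X) = 1*0 = 0)
3775 - (-88)*v(4, -1) = 3775 - (-88)*0 = 3775 - 1*0 = 3775 + 0 = 3775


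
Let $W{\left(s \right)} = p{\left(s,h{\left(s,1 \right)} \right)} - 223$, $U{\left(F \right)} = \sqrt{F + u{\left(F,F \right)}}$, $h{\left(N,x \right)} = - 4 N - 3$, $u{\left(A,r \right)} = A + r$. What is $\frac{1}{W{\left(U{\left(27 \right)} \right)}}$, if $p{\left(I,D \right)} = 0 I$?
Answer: $- \frac{1}{223} \approx -0.0044843$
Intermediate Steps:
$h{\left(N,x \right)} = -3 - 4 N$
$U{\left(F \right)} = \sqrt{3} \sqrt{F}$ ($U{\left(F \right)} = \sqrt{F + \left(F + F\right)} = \sqrt{F + 2 F} = \sqrt{3 F} = \sqrt{3} \sqrt{F}$)
$p{\left(I,D \right)} = 0$
$W{\left(s \right)} = -223$ ($W{\left(s \right)} = 0 - 223 = -223$)
$\frac{1}{W{\left(U{\left(27 \right)} \right)}} = \frac{1}{-223} = - \frac{1}{223}$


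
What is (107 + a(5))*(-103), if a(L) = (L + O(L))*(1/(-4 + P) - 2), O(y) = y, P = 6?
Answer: -9476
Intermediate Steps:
a(L) = -3*L (a(L) = (L + L)*(1/(-4 + 6) - 2) = (2*L)*(1/2 - 2) = (2*L)*(½ - 2) = (2*L)*(-3/2) = -3*L)
(107 + a(5))*(-103) = (107 - 3*5)*(-103) = (107 - 15)*(-103) = 92*(-103) = -9476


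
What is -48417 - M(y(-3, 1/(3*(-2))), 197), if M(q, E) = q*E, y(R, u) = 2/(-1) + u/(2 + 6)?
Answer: -2304907/48 ≈ -48019.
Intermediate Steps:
y(R, u) = -2 + u/8 (y(R, u) = 2*(-1) + u/8 = -2 + u*(⅛) = -2 + u/8)
M(q, E) = E*q
-48417 - M(y(-3, 1/(3*(-2))), 197) = -48417 - 197*(-2 + 1/(8*((3*(-2))))) = -48417 - 197*(-2 + (⅛)/(-6)) = -48417 - 197*(-2 + (⅛)*(-⅙)) = -48417 - 197*(-2 - 1/48) = -48417 - 197*(-97)/48 = -48417 - 1*(-19109/48) = -48417 + 19109/48 = -2304907/48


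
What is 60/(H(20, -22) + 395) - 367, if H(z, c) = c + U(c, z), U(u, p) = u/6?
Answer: -101614/277 ≈ -366.84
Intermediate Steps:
U(u, p) = u/6 (U(u, p) = u*(1/6) = u/6)
H(z, c) = 7*c/6 (H(z, c) = c + c/6 = 7*c/6)
60/(H(20, -22) + 395) - 367 = 60/((7/6)*(-22) + 395) - 367 = 60/(-77/3 + 395) - 367 = 60/(1108/3) - 367 = 60*(3/1108) - 367 = 45/277 - 367 = -101614/277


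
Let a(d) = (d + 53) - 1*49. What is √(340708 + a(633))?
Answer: √341345 ≈ 584.25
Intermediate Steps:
a(d) = 4 + d (a(d) = (53 + d) - 49 = 4 + d)
√(340708 + a(633)) = √(340708 + (4 + 633)) = √(340708 + 637) = √341345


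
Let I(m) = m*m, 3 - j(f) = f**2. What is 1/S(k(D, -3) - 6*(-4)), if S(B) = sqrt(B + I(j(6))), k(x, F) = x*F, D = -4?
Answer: sqrt(5)/75 ≈ 0.029814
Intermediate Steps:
k(x, F) = F*x
j(f) = 3 - f**2
I(m) = m**2
S(B) = sqrt(1089 + B) (S(B) = sqrt(B + (3 - 1*6**2)**2) = sqrt(B + (3 - 1*36)**2) = sqrt(B + (3 - 36)**2) = sqrt(B + (-33)**2) = sqrt(B + 1089) = sqrt(1089 + B))
1/S(k(D, -3) - 6*(-4)) = 1/(sqrt(1089 + (-3*(-4) - 6*(-4)))) = 1/(sqrt(1089 + (12 - 1*(-24)))) = 1/(sqrt(1089 + (12 + 24))) = 1/(sqrt(1089 + 36)) = 1/(sqrt(1125)) = 1/(15*sqrt(5)) = sqrt(5)/75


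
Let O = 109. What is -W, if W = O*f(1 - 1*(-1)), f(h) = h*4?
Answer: -872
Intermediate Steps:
f(h) = 4*h
W = 872 (W = 109*(4*(1 - 1*(-1))) = 109*(4*(1 + 1)) = 109*(4*2) = 109*8 = 872)
-W = -1*872 = -872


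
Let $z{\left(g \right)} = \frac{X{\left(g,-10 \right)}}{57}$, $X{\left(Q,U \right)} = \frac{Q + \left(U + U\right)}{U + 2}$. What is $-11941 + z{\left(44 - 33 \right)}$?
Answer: $- \frac{1815029}{152} \approx -11941.0$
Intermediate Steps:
$X{\left(Q,U \right)} = \frac{Q + 2 U}{2 + U}$
$z{\left(g \right)} = \frac{5}{114} - \frac{g}{456}$ ($z{\left(g \right)} = \frac{\frac{1}{2 - 10} \left(g + 2 \left(-10\right)\right)}{57} = \frac{g - 20}{-8} \cdot \frac{1}{57} = - \frac{-20 + g}{8} \cdot \frac{1}{57} = \left(\frac{5}{2} - \frac{g}{8}\right) \frac{1}{57} = \frac{5}{114} - \frac{g}{456}$)
$-11941 + z{\left(44 - 33 \right)} = -11941 + \left(\frac{5}{114} - \frac{44 - 33}{456}\right) = -11941 + \left(\frac{5}{114} - \frac{11}{456}\right) = -11941 + \frac{3}{152} = - \frac{1815029}{152}$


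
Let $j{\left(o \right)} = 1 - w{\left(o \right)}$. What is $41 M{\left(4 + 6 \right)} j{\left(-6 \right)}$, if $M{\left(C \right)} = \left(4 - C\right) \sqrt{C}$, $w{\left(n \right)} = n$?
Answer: $- 1722 \sqrt{10} \approx -5445.4$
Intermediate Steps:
$M{\left(C \right)} = \sqrt{C} \left(4 - C\right)$
$j{\left(o \right)} = 1 - o$
$41 M{\left(4 + 6 \right)} j{\left(-6 \right)} = 41 \sqrt{4 + 6} \left(4 - \left(4 + 6\right)\right) \left(1 - -6\right) = 41 \sqrt{10} \left(4 - 10\right) \left(1 + 6\right) = 41 \sqrt{10} \left(4 - 10\right) 7 = 41 \sqrt{10} \left(-6\right) 7 = 41 \left(- 6 \sqrt{10}\right) 7 = - 246 \sqrt{10} \cdot 7 = - 1722 \sqrt{10}$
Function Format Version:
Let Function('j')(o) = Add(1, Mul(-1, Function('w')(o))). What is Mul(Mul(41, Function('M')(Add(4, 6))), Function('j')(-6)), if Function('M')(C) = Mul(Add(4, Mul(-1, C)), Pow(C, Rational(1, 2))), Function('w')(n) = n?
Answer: Mul(-1722, Pow(10, Rational(1, 2))) ≈ -5445.4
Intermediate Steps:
Function('M')(C) = Mul(Pow(C, Rational(1, 2)), Add(4, Mul(-1, C)))
Function('j')(o) = Add(1, Mul(-1, o))
Mul(Mul(41, Function('M')(Add(4, 6))), Function('j')(-6)) = Mul(Mul(41, Mul(Pow(Add(4, 6), Rational(1, 2)), Add(4, Mul(-1, Add(4, 6))))), Add(1, Mul(-1, -6))) = Mul(Mul(41, Mul(Pow(10, Rational(1, 2)), Add(4, Mul(-1, 10)))), Add(1, 6)) = Mul(Mul(41, Mul(Pow(10, Rational(1, 2)), Add(4, -10))), 7) = Mul(Mul(41, Mul(Pow(10, Rational(1, 2)), -6)), 7) = Mul(Mul(41, Mul(-6, Pow(10, Rational(1, 2)))), 7) = Mul(Mul(-246, Pow(10, Rational(1, 2))), 7) = Mul(-1722, Pow(10, Rational(1, 2)))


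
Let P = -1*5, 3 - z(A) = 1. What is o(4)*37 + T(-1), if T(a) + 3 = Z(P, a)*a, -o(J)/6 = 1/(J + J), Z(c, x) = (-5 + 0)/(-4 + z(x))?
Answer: -133/4 ≈ -33.250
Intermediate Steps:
z(A) = 2 (z(A) = 3 - 1*1 = 3 - 1 = 2)
P = -5
Z(c, x) = 5/2 (Z(c, x) = (-5 + 0)/(-4 + 2) = -5/(-2) = -5*(-½) = 5/2)
o(J) = -3/J (o(J) = -6/(J + J) = -6*1/(2*J) = -3/J)
T(a) = -3 + 5*a/2
o(4)*37 + T(-1) = -3/4*37 + (-3 + (5/2)*(-1)) = -3*¼*37 + (-3 - 5/2) = -¾*37 - 11/2 = -111/4 - 11/2 = -133/4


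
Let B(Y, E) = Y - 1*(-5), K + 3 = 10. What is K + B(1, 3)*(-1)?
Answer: 1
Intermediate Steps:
K = 7 (K = -3 + 10 = 7)
B(Y, E) = 5 + Y (B(Y, E) = Y + 5 = 5 + Y)
K + B(1, 3)*(-1) = 7 + (5 + 1)*(-1) = 7 + 6*(-1) = 7 - 6 = 1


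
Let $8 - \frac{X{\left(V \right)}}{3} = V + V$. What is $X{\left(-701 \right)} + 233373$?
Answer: $237603$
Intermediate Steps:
$X{\left(V \right)} = 24 - 6 V$ ($X{\left(V \right)} = 24 - 3 \left(V + V\right) = 24 - 3 \cdot 2 V = 24 - 6 V$)
$X{\left(-701 \right)} + 233373 = \left(24 - -4206\right) + 233373 = \left(24 + 4206\right) + 233373 = 4230 + 233373 = 237603$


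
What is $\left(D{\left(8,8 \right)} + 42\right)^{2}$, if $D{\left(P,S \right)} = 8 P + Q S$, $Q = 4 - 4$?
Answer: $11236$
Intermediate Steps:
$Q = 0$ ($Q = 4 - 4 = 0$)
$D{\left(P,S \right)} = 8 P$ ($D{\left(P,S \right)} = 8 P + 0 S = 8 P + 0 = 8 P$)
$\left(D{\left(8,8 \right)} + 42\right)^{2} = \left(8 \cdot 8 + 42\right)^{2} = \left(64 + 42\right)^{2} = 106^{2} = 11236$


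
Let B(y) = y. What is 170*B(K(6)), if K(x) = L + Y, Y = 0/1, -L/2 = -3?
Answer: 1020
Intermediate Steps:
L = 6 (L = -2*(-3) = 6)
Y = 0 (Y = 0*1 = 0)
K(x) = 6 (K(x) = 6 + 0 = 6)
170*B(K(6)) = 170*6 = 1020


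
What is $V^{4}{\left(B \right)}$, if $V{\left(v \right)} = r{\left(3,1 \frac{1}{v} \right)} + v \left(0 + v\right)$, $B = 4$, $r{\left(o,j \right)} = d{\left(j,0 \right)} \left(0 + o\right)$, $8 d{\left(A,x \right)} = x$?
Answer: $65536$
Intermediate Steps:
$d{\left(A,x \right)} = \frac{x}{8}$
$r{\left(o,j \right)} = 0$ ($r{\left(o,j \right)} = \frac{1}{8} \cdot 0 \left(0 + o\right) = 0 o = 0$)
$V{\left(v \right)} = v^{2}$ ($V{\left(v \right)} = 0 + v \left(0 + v\right) = 0 + v v = 0 + v^{2} = v^{2}$)
$V^{4}{\left(B \right)} = \left(4^{2}\right)^{4} = 16^{4} = 65536$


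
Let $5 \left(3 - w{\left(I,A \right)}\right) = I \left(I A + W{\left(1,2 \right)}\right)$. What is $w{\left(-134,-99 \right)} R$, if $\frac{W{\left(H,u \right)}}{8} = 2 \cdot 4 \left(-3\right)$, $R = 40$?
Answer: $14015448$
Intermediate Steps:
$W{\left(H,u \right)} = -192$ ($W{\left(H,u \right)} = 8 \cdot 2 \cdot 4 \left(-3\right) = 8 \cdot 8 \left(-3\right) = 8 \left(-24\right) = -192$)
$w{\left(I,A \right)} = 3 - \frac{I \left(-192 + A I\right)}{5}$ ($w{\left(I,A \right)} = 3 - \frac{I \left(I A - 192\right)}{5} = 3 - \frac{I \left(A I - 192\right)}{5} = 3 - \frac{I \left(-192 + A I\right)}{5}$)
$w{\left(-134,-99 \right)} R = \left(3 + \frac{192}{5} \left(-134\right) - - \frac{99 \left(-134\right)^{2}}{5}\right) 40 = \left(3 - \frac{25728}{5} - \left(- \frac{99}{5}\right) 17956\right) 40 = \left(3 - \frac{25728}{5} + \frac{1777644}{5}\right) 40 = \frac{1751931}{5} \cdot 40 = 14015448$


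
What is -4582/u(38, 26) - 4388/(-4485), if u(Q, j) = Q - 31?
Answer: -20519554/31395 ≈ -653.59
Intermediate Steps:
u(Q, j) = -31 + Q
-4582/u(38, 26) - 4388/(-4485) = -4582/(-31 + 38) - 4388/(-4485) = -4582/7 - 4388*(-1/4485) = -4582*1/7 + 4388/4485 = -4582/7 + 4388/4485 = -20519554/31395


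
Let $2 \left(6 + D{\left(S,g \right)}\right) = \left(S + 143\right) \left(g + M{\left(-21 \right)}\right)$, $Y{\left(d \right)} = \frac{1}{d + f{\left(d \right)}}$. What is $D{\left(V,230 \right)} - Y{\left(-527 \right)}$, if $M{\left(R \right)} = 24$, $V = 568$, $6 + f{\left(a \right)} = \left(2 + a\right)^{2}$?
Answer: $\frac{24838331771}{275092} \approx 90291.0$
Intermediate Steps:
$f{\left(a \right)} = -6 + \left(2 + a\right)^{2}$
$Y{\left(d \right)} = \frac{1}{-6 + d + \left(2 + d\right)^{2}}$ ($Y{\left(d \right)} = \frac{1}{d + \left(-6 + \left(2 + d\right)^{2}\right)} = \frac{1}{-6 + d + \left(2 + d\right)^{2}}$)
$D{\left(S,g \right)} = -6 + \frac{\left(24 + g\right) \left(143 + S\right)}{2}$ ($D{\left(S,g \right)} = -6 + \frac{\left(S + 143\right) \left(g + 24\right)}{2} = -6 + \frac{\left(143 + S\right) \left(24 + g\right)}{2} = -6 + \frac{\left(24 + g\right) \left(143 + S\right)}{2}$)
$D{\left(V,230 \right)} - Y{\left(-527 \right)} = \left(1710 + 12 \cdot 568 + \frac{143}{2} \cdot 230 + \frac{1}{2} \cdot 568 \cdot 230\right) - \frac{1}{-6 - 527 + \left(2 - 527\right)^{2}} = \left(1710 + 6816 + 16445 + 65320\right) - \frac{1}{-6 - 527 + \left(-525\right)^{2}} = 90291 - \frac{1}{-6 - 527 + 275625} = 90291 - \frac{1}{275092} = \frac{24838331771}{275092}$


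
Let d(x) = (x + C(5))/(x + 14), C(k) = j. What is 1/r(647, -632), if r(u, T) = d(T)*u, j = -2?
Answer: 309/205099 ≈ 0.0015066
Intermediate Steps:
C(k) = -2
d(x) = (-2 + x)/(14 + x) (d(x) = (x - 2)/(x + 14) = (-2 + x)/(14 + x))
r(u, T) = u*(-2 + T)/(14 + T) (r(u, T) = ((-2 + T)/(14 + T))*u = u*(-2 + T)/(14 + T))
1/r(647, -632) = 1/(647*(-2 - 632)/(14 - 632)) = 1/(647*(-634)/(-618)) = 1/(647*(-1/618)*(-634)) = 1/(205099/309) = 309/205099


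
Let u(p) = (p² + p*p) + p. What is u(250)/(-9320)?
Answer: -12525/932 ≈ -13.439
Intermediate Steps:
u(p) = p + 2*p² (u(p) = (p² + p²) + p = 2*p² + p = p + 2*p²)
u(250)/(-9320) = (250*(1 + 2*250))/(-9320) = (250*(1 + 500))*(-1/9320) = (250*501)*(-1/9320) = 125250*(-1/9320) = -12525/932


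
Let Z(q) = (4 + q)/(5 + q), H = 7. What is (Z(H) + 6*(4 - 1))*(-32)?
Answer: -1816/3 ≈ -605.33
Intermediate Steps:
Z(q) = (4 + q)/(5 + q)
(Z(H) + 6*(4 - 1))*(-32) = ((4 + 7)/(5 + 7) + 6*(4 - 1))*(-32) = (11/12 + 6*3)*(-32) = ((1/12)*11 + 18)*(-32) = (11/12 + 18)*(-32) = (227/12)*(-32) = -1816/3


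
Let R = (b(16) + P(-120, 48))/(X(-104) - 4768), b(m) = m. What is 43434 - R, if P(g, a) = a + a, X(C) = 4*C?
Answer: 14072623/324 ≈ 43434.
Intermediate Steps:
P(g, a) = 2*a
R = -7/324 (R = (16 + 2*48)/(4*(-104) - 4768) = (16 + 96)/(-416 - 4768) = 112/(-5184) = 112*(-1/5184) = -7/324 ≈ -0.021605)
43434 - R = 43434 - 1*(-7/324) = 43434 + 7/324 = 14072623/324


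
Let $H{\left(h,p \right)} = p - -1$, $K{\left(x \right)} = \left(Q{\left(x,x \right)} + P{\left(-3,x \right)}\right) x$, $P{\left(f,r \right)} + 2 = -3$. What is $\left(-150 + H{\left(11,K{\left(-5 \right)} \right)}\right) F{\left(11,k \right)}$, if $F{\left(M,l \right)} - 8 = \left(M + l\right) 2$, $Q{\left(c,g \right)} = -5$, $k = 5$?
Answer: $-3960$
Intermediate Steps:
$P{\left(f,r \right)} = -5$ ($P{\left(f,r \right)} = -2 - 3 = -5$)
$F{\left(M,l \right)} = 8 + 2 M + 2 l$ ($F{\left(M,l \right)} = 8 + \left(M + l\right) 2 = 8 + \left(2 M + 2 l\right) = 8 + 2 M + 2 l$)
$K{\left(x \right)} = - 10 x$ ($K{\left(x \right)} = \left(-5 - 5\right) x = - 10 x$)
$H{\left(h,p \right)} = 1 + p$ ($H{\left(h,p \right)} = p + 1 = 1 + p$)
$\left(-150 + H{\left(11,K{\left(-5 \right)} \right)}\right) F{\left(11,k \right)} = \left(-150 + \left(1 - -50\right)\right) \left(8 + 2 \cdot 11 + 2 \cdot 5\right) = \left(-150 + \left(1 + 50\right)\right) \left(8 + 22 + 10\right) = \left(-150 + 51\right) 40 = \left(-99\right) 40 = -3960$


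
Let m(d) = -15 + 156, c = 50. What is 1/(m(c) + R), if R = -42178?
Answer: -1/42037 ≈ -2.3789e-5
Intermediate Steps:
m(d) = 141
1/(m(c) + R) = 1/(141 - 42178) = 1/(-42037) = -1/42037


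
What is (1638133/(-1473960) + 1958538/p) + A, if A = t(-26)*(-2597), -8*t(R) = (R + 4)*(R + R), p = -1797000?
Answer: 8197056749657071/22072551000 ≈ 3.7137e+5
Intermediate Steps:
t(R) = -R*(4 + R)/4 (t(R) = -(R + 4)*(R + R)/8 = -(4 + R)*2*R/8 = -R*(4 + R)/4)
A = 371371 (A = -¼*(-26)*(4 - 26)*(-2597) = -¼*(-26)*(-22)*(-2597) = -143*(-2597) = 371371)
(1638133/(-1473960) + 1958538/p) + A = (1638133/(-1473960) + 1958538/(-1797000)) + 371371 = (1638133*(-1/1473960) + 1958538*(-1/1797000)) + 371371 = (-1638133/1473960 - 326423/299500) + 371371 = -48587763929/22072551000 + 371371 = 8197056749657071/22072551000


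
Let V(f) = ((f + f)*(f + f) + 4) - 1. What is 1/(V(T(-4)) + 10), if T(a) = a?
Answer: 1/77 ≈ 0.012987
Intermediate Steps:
V(f) = 3 + 4*f**2 (V(f) = ((2*f)*(2*f) + 4) - 1 = (4*f**2 + 4) - 1 = (4 + 4*f**2) - 1 = 3 + 4*f**2)
1/(V(T(-4)) + 10) = 1/((3 + 4*(-4)**2) + 10) = 1/((3 + 4*16) + 10) = 1/((3 + 64) + 10) = 1/(67 + 10) = 1/77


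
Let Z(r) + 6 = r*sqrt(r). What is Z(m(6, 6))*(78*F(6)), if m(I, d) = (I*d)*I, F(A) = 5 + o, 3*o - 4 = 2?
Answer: -3276 + 707616*sqrt(6) ≈ 1.7300e+6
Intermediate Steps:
o = 2 (o = 4/3 + (1/3)*2 = 4/3 + 2/3 = 2)
F(A) = 7 (F(A) = 5 + 2 = 7)
m(I, d) = d*I**2
Z(r) = -6 + r**(3/2) (Z(r) = -6 + r*sqrt(r) = -6 + r**(3/2))
Z(m(6, 6))*(78*F(6)) = (-6 + (6*6**2)**(3/2))*(78*7) = (-6 + (6*36)**(3/2))*546 = (-6 + 216**(3/2))*546 = (-6 + 1296*sqrt(6))*546 = -3276 + 707616*sqrt(6)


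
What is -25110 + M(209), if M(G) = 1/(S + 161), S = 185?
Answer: -8688059/346 ≈ -25110.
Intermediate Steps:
M(G) = 1/346 (M(G) = 1/(185 + 161) = 1/346)
-25110 + M(209) = -25110 + 1/346 = -8688059/346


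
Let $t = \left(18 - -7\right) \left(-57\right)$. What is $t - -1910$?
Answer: $485$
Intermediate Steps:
$t = -1425$ ($t = \left(18 + 7\right) \left(-57\right) = 25 \left(-57\right) = -1425$)
$t - -1910 = -1425 - -1910 = -1425 + 1910 = 485$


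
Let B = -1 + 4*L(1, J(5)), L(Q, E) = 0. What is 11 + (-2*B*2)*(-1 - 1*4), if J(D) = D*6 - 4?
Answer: -9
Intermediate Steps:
J(D) = -4 + 6*D (J(D) = 6*D - 4 = -4 + 6*D)
B = -1 (B = -1 + 4*0 = -1 + 0 = -1)
11 + (-2*B*2)*(-1 - 1*4) = 11 + (-2*(-1)*2)*(-1 - 1*4) = 11 + (2*2)*(-1 - 4) = 11 + 4*(-5) = 11 - 20 = -9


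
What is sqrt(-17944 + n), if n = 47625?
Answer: sqrt(29681) ≈ 172.28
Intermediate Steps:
sqrt(-17944 + n) = sqrt(-17944 + 47625) = sqrt(29681)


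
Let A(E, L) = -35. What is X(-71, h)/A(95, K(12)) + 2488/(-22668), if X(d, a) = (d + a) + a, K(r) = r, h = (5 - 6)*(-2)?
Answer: 357919/198345 ≈ 1.8045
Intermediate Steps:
h = 2 (h = -1*(-2) = 2)
X(d, a) = d + 2*a (X(d, a) = (a + d) + a = d + 2*a)
X(-71, h)/A(95, K(12)) + 2488/(-22668) = (-71 + 2*2)/(-35) + 2488/(-22668) = (-71 + 4)*(-1/35) + 2488*(-1/22668) = -67*(-1/35) - 622/5667 = 67/35 - 622/5667 = 357919/198345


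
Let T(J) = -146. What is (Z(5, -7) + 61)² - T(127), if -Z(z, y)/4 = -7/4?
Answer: 4770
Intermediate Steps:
Z(z, y) = 7 (Z(z, y) = -(-28)/4 = -4*(-7/4) = 7)
(Z(5, -7) + 61)² - T(127) = (7 + 61)² - 1*(-146) = 68² + 146 = 4624 + 146 = 4770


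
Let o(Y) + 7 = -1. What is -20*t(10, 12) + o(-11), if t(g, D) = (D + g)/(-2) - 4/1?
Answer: 292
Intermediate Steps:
t(g, D) = -4 - D/2 - g/2 (t(g, D) = (D + g)*(-½) - 4*1 = (-D/2 - g/2) - 4 = -4 - D/2 - g/2)
o(Y) = -8 (o(Y) = -7 - 1 = -8)
-20*t(10, 12) + o(-11) = -20*(-4 - ½*12 - ½*10) - 8 = -20*(-4 - 6 - 5) - 8 = -20*(-15) - 8 = 300 - 8 = 292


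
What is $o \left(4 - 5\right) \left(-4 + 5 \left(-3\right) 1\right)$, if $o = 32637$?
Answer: $620103$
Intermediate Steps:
$o \left(4 - 5\right) \left(-4 + 5 \left(-3\right) 1\right) = 32637 \left(4 - 5\right) \left(-4 + 5 \left(-3\right) 1\right) = 32637 \left(- (-4 - 15)\right) = 32637 \left(\left(-1\right) \left(-19\right)\right) = 32637 \cdot 19 = 620103$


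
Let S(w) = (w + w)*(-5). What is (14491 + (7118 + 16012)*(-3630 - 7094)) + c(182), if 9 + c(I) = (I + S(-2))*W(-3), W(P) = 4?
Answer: -248030830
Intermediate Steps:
S(w) = -10*w (S(w) = (2*w)*(-5) = -10*w)
c(I) = 71 + 4*I (c(I) = -9 + (I - 10*(-2))*4 = -9 + (I + 20)*4 = -9 + (20 + I)*4 = -9 + (80 + 4*I) = 71 + 4*I)
(14491 + (7118 + 16012)*(-3630 - 7094)) + c(182) = (14491 + (7118 + 16012)*(-3630 - 7094)) + (71 + 4*182) = (14491 + 23130*(-10724)) + (71 + 728) = (14491 - 248046120) + 799 = -248031629 + 799 = -248030830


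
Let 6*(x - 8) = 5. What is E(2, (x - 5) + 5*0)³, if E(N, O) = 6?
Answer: 216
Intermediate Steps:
x = 53/6 (x = 8 + (⅙)*5 = 8 + ⅚ = 53/6 ≈ 8.8333)
E(2, (x - 5) + 5*0)³ = 6³ = 216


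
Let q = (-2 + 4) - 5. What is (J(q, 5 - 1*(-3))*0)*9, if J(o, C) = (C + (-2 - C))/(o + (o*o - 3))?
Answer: 0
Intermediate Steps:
q = -3 (q = 2 - 5 = -3)
J(o, C) = -2/(-3 + o + o²) (J(o, C) = -2/(o + (o² - 3)) = -2/(o + (-3 + o²)) = -2/(-3 + o + o²))
(J(q, 5 - 1*(-3))*0)*9 = (-2/(-3 - 3 + (-3)²)*0)*9 = (-2/(-3 - 3 + 9)*0)*9 = (-2/3*0)*9 = (-2*⅓*0)*9 = -⅔*0*9 = 0*9 = 0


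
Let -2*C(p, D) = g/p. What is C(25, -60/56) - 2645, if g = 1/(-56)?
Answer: -7405999/2800 ≈ -2645.0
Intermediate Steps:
g = -1/56 ≈ -0.017857
C(p, D) = 1/(112*p) (C(p, D) = -(-1)/(112*p) = 1/(112*p))
C(25, -60/56) - 2645 = (1/112)/25 - 2645 = (1/112)*(1/25) - 2645 = 1/2800 - 2645 = -7405999/2800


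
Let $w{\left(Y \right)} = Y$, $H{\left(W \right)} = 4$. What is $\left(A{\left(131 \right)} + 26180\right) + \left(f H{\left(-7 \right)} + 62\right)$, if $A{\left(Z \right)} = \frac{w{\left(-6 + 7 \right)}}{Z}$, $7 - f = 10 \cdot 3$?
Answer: $\frac{3425651}{131} \approx 26150.0$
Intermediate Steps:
$f = -23$ ($f = 7 - 10 \cdot 3 = 7 - 30 = -23$)
$A{\left(Z \right)} = \frac{1}{Z}$ ($A{\left(Z \right)} = \frac{-6 + 7}{Z} = 1 \frac{1}{Z} = \frac{1}{Z}$)
$\left(A{\left(131 \right)} + 26180\right) + \left(f H{\left(-7 \right)} + 62\right) = \left(\frac{1}{131} + 26180\right) + \left(\left(-23\right) 4 + 62\right) = \left(\frac{1}{131} + 26180\right) + \left(-92 + 62\right) = \frac{3429581}{131} - 30 = \frac{3425651}{131}$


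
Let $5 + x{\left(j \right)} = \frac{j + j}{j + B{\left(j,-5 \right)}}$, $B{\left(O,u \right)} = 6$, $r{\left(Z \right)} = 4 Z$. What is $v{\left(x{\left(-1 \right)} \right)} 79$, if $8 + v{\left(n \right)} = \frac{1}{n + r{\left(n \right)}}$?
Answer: $- \frac{17143}{27} \approx -634.93$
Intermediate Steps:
$x{\left(j \right)} = -5 + \frac{2 j}{6 + j}$ ($x{\left(j \right)} = -5 + \frac{j + j}{j + 6} = -5 + \frac{2 j}{6 + j}$)
$v{\left(n \right)} = -8 + \frac{1}{5 n}$ ($v{\left(n \right)} = -8 + \frac{1}{n + 4 n} = -8 + \frac{1}{5 n}$)
$v{\left(x{\left(-1 \right)} \right)} 79 = \left(-8 + \frac{1}{5 \frac{3 \left(-10 - -1\right)}{6 - 1}}\right) 79 = \left(-8 + \frac{1}{5 \frac{3 \left(-10 + 1\right)}{5}}\right) 79 = \left(-8 + \frac{1}{5 \cdot 3 \cdot \frac{1}{5} \left(-9\right)}\right) 79 = \left(-8 + \frac{1}{5 \left(- \frac{27}{5}\right)}\right) 79 = \left(-8 + \frac{1}{5} \left(- \frac{5}{27}\right)\right) 79 = \left(-8 - \frac{1}{27}\right) 79 = \left(- \frac{217}{27}\right) 79 = - \frac{17143}{27}$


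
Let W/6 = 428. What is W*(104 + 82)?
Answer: 477648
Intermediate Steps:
W = 2568 (W = 6*428 = 2568)
W*(104 + 82) = 2568*(104 + 82) = 2568*186 = 477648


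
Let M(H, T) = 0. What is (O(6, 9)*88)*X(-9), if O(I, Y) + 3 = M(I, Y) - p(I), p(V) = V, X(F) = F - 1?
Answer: 7920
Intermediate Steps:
X(F) = -1 + F
O(I, Y) = -3 - I (O(I, Y) = -3 + (0 - I) = -3 - I)
(O(6, 9)*88)*X(-9) = ((-3 - 1*6)*88)*(-1 - 9) = ((-3 - 6)*88)*(-10) = -9*88*(-10) = -792*(-10) = 7920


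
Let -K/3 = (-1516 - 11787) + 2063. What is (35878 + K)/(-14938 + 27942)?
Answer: 34799/6502 ≈ 5.3520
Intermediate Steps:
K = 33720 (K = -3*((-1516 - 11787) + 2063) = -3*(-13303 + 2063) = -3*(-11240) = 33720)
(35878 + K)/(-14938 + 27942) = (35878 + 33720)/(-14938 + 27942) = 69598/13004 = 69598*(1/13004) = 34799/6502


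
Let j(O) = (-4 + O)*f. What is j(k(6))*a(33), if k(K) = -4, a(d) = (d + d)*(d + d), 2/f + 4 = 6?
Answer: -34848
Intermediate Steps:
f = 1 (f = 2/(-4 + 6) = 2/2 = 2*(1/2) = 1)
a(d) = 4*d**2 (a(d) = (2*d)*(2*d) = 4*d**2)
j(O) = -4 + O (j(O) = (-4 + O)*1 = -4 + O)
j(k(6))*a(33) = (-4 - 4)*(4*33**2) = -32*1089 = -8*4356 = -34848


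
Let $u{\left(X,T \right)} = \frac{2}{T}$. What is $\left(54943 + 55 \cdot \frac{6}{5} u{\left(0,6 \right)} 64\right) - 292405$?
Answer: $-236054$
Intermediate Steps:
$\left(54943 + 55 \cdot \frac{6}{5} u{\left(0,6 \right)} 64\right) - 292405 = \left(54943 + 55 \cdot \frac{6}{5} \cdot \frac{2}{6} \cdot 64\right) - 292405 = \left(54943 + 55 \cdot 6 \cdot \frac{1}{5} \cdot 2 \cdot \frac{1}{6} \cdot 64\right) - 292405 = \left(54943 + 55 \cdot \frac{6}{5} \cdot \frac{1}{3} \cdot 64\right) - 292405 = \left(54943 + 55 \cdot \frac{2}{5} \cdot 64\right) - 292405 = \left(54943 + 22 \cdot 64\right) - 292405 = \left(54943 + 1408\right) - 292405 = 56351 - 292405 = -236054$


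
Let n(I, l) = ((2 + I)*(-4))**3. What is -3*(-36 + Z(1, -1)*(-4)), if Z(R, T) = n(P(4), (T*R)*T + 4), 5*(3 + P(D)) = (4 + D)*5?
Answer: -263316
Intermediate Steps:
P(D) = 1 + D (P(D) = -3 + ((4 + D)*5)/5 = -3 + (20 + 5*D)/5 = -3 + (4 + D) = 1 + D)
n(I, l) = (-8 - 4*I)**3
Z(R, T) = -21952 (Z(R, T) = -64*(2 + (1 + 4))**3 = -64*(2 + 5)**3 = -64*7**3 = -64*343 = -21952)
-3*(-36 + Z(1, -1)*(-4)) = -3*(-36 - 21952*(-4)) = -3*(-36 + 87808) = -3*87772 = -263316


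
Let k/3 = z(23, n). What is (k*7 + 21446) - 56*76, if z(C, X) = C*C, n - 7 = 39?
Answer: 28299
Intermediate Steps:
n = 46 (n = 7 + 39 = 46)
z(C, X) = C²
k = 1587 (k = 3*23² = 3*529 = 1587)
(k*7 + 21446) - 56*76 = (1587*7 + 21446) - 56*76 = (11109 + 21446) - 4256 = 32555 - 4256 = 28299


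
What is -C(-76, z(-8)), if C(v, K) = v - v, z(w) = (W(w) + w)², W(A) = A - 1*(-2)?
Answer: 0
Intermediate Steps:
W(A) = 2 + A (W(A) = A + 2 = 2 + A)
z(w) = (2 + 2*w)² (z(w) = ((2 + w) + w)² = (2 + 2*w)²)
C(v, K) = 0
-C(-76, z(-8)) = -1*0 = 0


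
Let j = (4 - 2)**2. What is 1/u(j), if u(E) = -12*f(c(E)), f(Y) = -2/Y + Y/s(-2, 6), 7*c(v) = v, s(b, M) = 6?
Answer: 7/286 ≈ 0.024476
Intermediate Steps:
c(v) = v/7
f(Y) = -2/Y + Y/6
j = 4 (j = 2**2 = 4)
u(E) = 168/E - 2*E/7 (u(E) = -12*(-2*7/E + (E/7)/6) = -12*(-14/E + E/42) = 168/E - 2*E/7)
1/u(j) = 1/(168/4 - 2/7*4) = 1/(168*(1/4) - 8/7) = 1/(42 - 8/7) = 1/(286/7) = 7/286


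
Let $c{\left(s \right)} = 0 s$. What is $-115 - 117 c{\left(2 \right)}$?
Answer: $-115$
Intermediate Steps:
$c{\left(s \right)} = 0$
$-115 - 117 c{\left(2 \right)} = -115 - 0 = -115 + 0 = -115$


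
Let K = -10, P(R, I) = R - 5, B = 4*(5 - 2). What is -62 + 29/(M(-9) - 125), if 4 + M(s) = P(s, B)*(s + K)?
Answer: -8465/137 ≈ -61.788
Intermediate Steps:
B = 12 (B = 4*3 = 12)
P(R, I) = -5 + R
M(s) = -4 + (-10 + s)*(-5 + s) (M(s) = -4 + (-5 + s)*(s - 10) = -4 + (-5 + s)*(-10 + s) = -4 + (-10 + s)*(-5 + s))
-62 + 29/(M(-9) - 125) = -62 + 29/((46 + (-9)² - 15*(-9)) - 125) = -62 + 29/((46 + 81 + 135) - 125) = -62 + 29/(262 - 125) = -62 + 29/137 = -8465/137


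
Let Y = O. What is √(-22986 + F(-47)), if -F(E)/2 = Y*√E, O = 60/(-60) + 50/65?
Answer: √(-3884634 + 78*I*√47)/13 ≈ 0.010435 + 151.61*I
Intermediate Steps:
O = -3/13 (O = 60*(-1/60) + 50*(1/65) = -1 + 10/13 = -3/13 ≈ -0.23077)
Y = -3/13 ≈ -0.23077
F(E) = 6*√E/13 (F(E) = -(-6)*√E/13 = 6*√E/13)
√(-22986 + F(-47)) = √(-22986 + 6*√(-47)/13) = √(-22986 + 6*(I*√47)/13) = √(-22986 + 6*I*√47/13)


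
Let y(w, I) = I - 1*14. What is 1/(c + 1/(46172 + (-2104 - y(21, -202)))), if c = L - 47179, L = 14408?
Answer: -44284/1451230963 ≈ -3.0515e-5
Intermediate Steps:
y(w, I) = -14 + I (y(w, I) = I - 14 = -14 + I)
c = -32771 (c = 14408 - 47179 = -32771)
1/(c + 1/(46172 + (-2104 - y(21, -202)))) = 1/(-32771 + 1/(46172 + (-2104 - (-14 - 202)))) = 1/(-32771 + 1/(46172 + (-2104 - 1*(-216)))) = 1/(-32771 + 1/(46172 + (-2104 + 216))) = 1/(-32771 + 1/(46172 - 1888)) = 1/(-32771 + 1/44284) = 1/(-1451230963/44284) = -44284/1451230963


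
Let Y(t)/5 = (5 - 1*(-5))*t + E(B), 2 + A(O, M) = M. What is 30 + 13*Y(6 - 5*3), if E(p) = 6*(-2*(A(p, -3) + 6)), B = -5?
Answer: -6600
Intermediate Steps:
A(O, M) = -2 + M
E(p) = -12 (E(p) = 6*(-2*((-2 - 3) + 6)) = 6*(-2*(-5 + 6)) = 6*(-2*1) = 6*(-2) = -12)
Y(t) = -60 + 50*t (Y(t) = 5*((5 - 1*(-5))*t - 12) = 5*((5 + 5)*t - 12) = 5*(10*t - 12) = 5*(-12 + 10*t) = -60 + 50*t)
30 + 13*Y(6 - 5*3) = 30 + 13*(-60 + 50*(6 - 5*3)) = 30 + 13*(-60 + 50*(6 - 15)) = 30 + 13*(-60 + 50*(-9)) = 30 + 13*(-60 - 450) = 30 + 13*(-510) = 30 - 6630 = -6600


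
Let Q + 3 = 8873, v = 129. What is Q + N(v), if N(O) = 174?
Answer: 9044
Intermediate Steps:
Q = 8870 (Q = -3 + 8873 = 8870)
Q + N(v) = 8870 + 174 = 9044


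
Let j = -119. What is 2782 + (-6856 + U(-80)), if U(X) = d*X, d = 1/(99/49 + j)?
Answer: -5837062/1433 ≈ -4073.3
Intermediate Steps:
d = -49/5732 (d = 1/(99/49 - 119) = 1/(-5732/49) = -49/5732 ≈ -0.0085485)
U(X) = -49*X/5732
2782 + (-6856 + U(-80)) = 2782 + (-6856 - 49/5732*(-80)) = 2782 + (-6856 + 980/1433) = 2782 - 9823668/1433 = -5837062/1433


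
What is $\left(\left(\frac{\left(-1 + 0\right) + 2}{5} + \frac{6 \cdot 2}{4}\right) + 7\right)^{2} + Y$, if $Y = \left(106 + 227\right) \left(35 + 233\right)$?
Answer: $\frac{2233701}{25} \approx 89348.0$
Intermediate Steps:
$Y = 89244$ ($Y = 333 \cdot 268 = 89244$)
$\left(\left(\frac{\left(-1 + 0\right) + 2}{5} + \frac{6 \cdot 2}{4}\right) + 7\right)^{2} + Y = \left(\left(\frac{\left(-1 + 0\right) + 2}{5} + \frac{6 \cdot 2}{4}\right) + 7\right)^{2} + 89244 = \left(\left(\left(-1 + 2\right) \frac{1}{5} + 12 \cdot \frac{1}{4}\right) + 7\right)^{2} + 89244 = \left(\left(1 \cdot \frac{1}{5} + 3\right) + 7\right)^{2} + 89244 = \left(\left(\frac{1}{5} + 3\right) + 7\right)^{2} + 89244 = \left(\frac{16}{5} + 7\right)^{2} + 89244 = \left(\frac{51}{5}\right)^{2} + 89244 = \frac{2601}{25} + 89244 = \frac{2233701}{25}$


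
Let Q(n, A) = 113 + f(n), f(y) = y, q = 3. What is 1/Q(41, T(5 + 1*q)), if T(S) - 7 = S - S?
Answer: 1/154 ≈ 0.0064935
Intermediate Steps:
T(S) = 7 (T(S) = 7 + (S - S) = 7 + 0 = 7)
Q(n, A) = 113 + n
1/Q(41, T(5 + 1*q)) = 1/(113 + 41) = 1/154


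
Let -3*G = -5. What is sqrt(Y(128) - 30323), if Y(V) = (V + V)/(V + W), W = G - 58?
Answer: I*sqrt(1401515555)/215 ≈ 174.12*I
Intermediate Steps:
G = 5/3 (G = -1/3*(-5) = 5/3 ≈ 1.6667)
W = -169/3 (W = 5/3 - 58 = -169/3 ≈ -56.333)
Y(V) = 2*V/(-169/3 + V) (Y(V) = (V + V)/(V - 169/3) = (2*V)/(-169/3 + V) = 2*V/(-169/3 + V))
sqrt(Y(128) - 30323) = sqrt(6*128/(-169 + 3*128) - 30323) = sqrt(6*128/(-169 + 384) - 30323) = sqrt(6*128/215 - 30323) = sqrt(6*128*(1/215) - 30323) = sqrt(768/215 - 30323) = sqrt(-6518677/215) = I*sqrt(1401515555)/215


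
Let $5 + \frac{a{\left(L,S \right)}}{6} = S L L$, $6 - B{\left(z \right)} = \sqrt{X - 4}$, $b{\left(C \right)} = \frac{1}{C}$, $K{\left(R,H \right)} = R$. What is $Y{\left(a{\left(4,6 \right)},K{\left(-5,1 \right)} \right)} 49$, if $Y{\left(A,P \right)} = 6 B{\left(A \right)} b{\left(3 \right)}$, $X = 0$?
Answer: $588 - 196 i \approx 588.0 - 196.0 i$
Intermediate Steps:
$B{\left(z \right)} = 6 - 2 i$ ($B{\left(z \right)} = 6 - \sqrt{0 - 4} = 6 - \sqrt{-4} = 6 - 2 i$)
$a{\left(L,S \right)} = -30 + 6 S L^{2}$ ($a{\left(L,S \right)} = -30 + 6 S L L = -30 + 6 L S L = -30 + 6 S L^{2}$)
$Y{\left(A,P \right)} = 12 - 4 i$ ($Y{\left(A,P \right)} = \frac{6 \left(6 - 2 i\right)}{3} = \left(36 - 12 i\right) \frac{1}{3} = 12 - 4 i$)
$Y{\left(a{\left(4,6 \right)},K{\left(-5,1 \right)} \right)} 49 = \left(12 - 4 i\right) 49 = 588 - 196 i$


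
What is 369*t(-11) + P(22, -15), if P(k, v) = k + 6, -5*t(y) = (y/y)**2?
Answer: -229/5 ≈ -45.800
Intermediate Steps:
t(y) = -1/5 (t(y) = -(y/y)**2/5 = -1/5*1**2 = -1/5*1 = -1/5)
P(k, v) = 6 + k
369*t(-11) + P(22, -15) = 369*(-1/5) + (6 + 22) = -369/5 + 28 = -229/5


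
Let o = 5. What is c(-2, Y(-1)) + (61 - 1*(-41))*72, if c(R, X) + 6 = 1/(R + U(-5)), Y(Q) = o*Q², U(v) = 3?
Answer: 7339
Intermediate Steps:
Y(Q) = 5*Q²
c(R, X) = -6 + 1/(3 + R) (c(R, X) = -6 + 1/(R + 3) = -6 + 1/(3 + R))
c(-2, Y(-1)) + (61 - 1*(-41))*72 = (-17 - 6*(-2))/(3 - 2) + (61 - 1*(-41))*72 = (-17 + 12)/1 + (61 + 41)*72 = 1*(-5) + 102*72 = -5 + 7344 = 7339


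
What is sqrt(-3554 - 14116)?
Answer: I*sqrt(17670) ≈ 132.93*I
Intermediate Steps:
sqrt(-3554 - 14116) = sqrt(-17670) = I*sqrt(17670)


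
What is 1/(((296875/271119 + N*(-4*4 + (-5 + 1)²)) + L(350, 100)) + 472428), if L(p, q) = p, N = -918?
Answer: 271119/128179395457 ≈ 2.1152e-6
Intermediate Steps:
1/(((296875/271119 + N*(-4*4 + (-5 + 1)²)) + L(350, 100)) + 472428) = 1/(((296875/271119 - 918*(-4*4 + (-5 + 1)²)) + 350) + 472428) = 1/(((296875*(1/271119) - 918*(-16 + (-4)²)) + 350) + 472428) = 1/(((296875/271119 - 918*(-16 + 16)) + 350) + 472428) = 1/(((296875/271119 - 918*0) + 350) + 472428) = 1/(((296875/271119 + 0) + 350) + 472428) = 1/((296875/271119 + 350) + 472428) = 1/(95188525/271119 + 472428) = 1/(128179395457/271119) = 271119/128179395457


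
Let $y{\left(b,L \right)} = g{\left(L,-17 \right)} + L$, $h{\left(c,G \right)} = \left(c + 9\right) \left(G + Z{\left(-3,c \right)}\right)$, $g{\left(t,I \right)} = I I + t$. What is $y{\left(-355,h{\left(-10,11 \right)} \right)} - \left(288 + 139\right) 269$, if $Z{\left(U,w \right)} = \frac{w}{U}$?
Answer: $- \frac{343808}{3} \approx -1.146 \cdot 10^{5}$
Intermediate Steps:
$g{\left(t,I \right)} = t + I^{2}$ ($g{\left(t,I \right)} = I^{2} + t = t + I^{2}$)
$h{\left(c,G \right)} = \left(9 + c\right) \left(G - \frac{c}{3}\right)$ ($h{\left(c,G \right)} = \left(c + 9\right) \left(G + \frac{c}{-3}\right) = \left(9 + c\right) \left(G + c \left(- \frac{1}{3}\right)\right) = \left(9 + c\right) \left(G - \frac{c}{3}\right)$)
$y{\left(b,L \right)} = 289 + 2 L$ ($y{\left(b,L \right)} = \left(L + \left(-17\right)^{2}\right) + L = \left(L + 289\right) + L = \left(289 + L\right) + L = 289 + 2 L$)
$y{\left(-355,h{\left(-10,11 \right)} \right)} - \left(288 + 139\right) 269 = \left(289 + 2 \left(\left(-3\right) \left(-10\right) + 9 \cdot 11 - \frac{\left(-10\right)^{2}}{3} + 11 \left(-10\right)\right)\right) - \left(288 + 139\right) 269 = \left(289 + 2 \left(30 + 99 - \frac{100}{3} - 110\right)\right) - 427 \cdot 269 = \left(289 + 2 \left(30 + 99 - \frac{100}{3} - 110\right)\right) - 114863 = \left(289 + 2 \left(- \frac{43}{3}\right)\right) - 114863 = \left(289 - \frac{86}{3}\right) - 114863 = \frac{781}{3} - 114863 = - \frac{343808}{3}$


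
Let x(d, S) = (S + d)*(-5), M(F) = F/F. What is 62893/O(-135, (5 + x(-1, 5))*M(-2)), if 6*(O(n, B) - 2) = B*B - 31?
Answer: 188679/103 ≈ 1831.8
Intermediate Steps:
M(F) = 1
x(d, S) = -5*S - 5*d
O(n, B) = -19/6 + B**2/6 (O(n, B) = 2 + (B*B - 31)/6 = 2 + (B**2 - 31)/6 = 2 + (-31 + B**2)/6 = 2 + (-31/6 + B**2/6) = -19/6 + B**2/6)
62893/O(-135, (5 + x(-1, 5))*M(-2)) = 62893/(-19/6 + ((5 + (-5*5 - 5*(-1)))*1)**2/6) = 62893/(-19/6 + ((5 + (-25 + 5))*1)**2/6) = 62893/(-19/6 + ((5 - 20)*1)**2/6) = 62893/(-19/6 + (-15*1)**2/6) = 62893/(-19/6 + (1/6)*(-15)**2) = 62893/(-19/6 + (1/6)*225) = 62893/(-19/6 + 75/2) = 62893/(103/3) = 62893*(3/103) = 188679/103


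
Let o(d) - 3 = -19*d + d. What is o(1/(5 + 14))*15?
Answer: 585/19 ≈ 30.789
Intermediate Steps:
o(d) = 3 - 18*d (o(d) = 3 + (-19*d + d) = 3 - 18*d)
o(1/(5 + 14))*15 = (3 - 18/(5 + 14))*15 = (3 - 18/19)*15 = (39/19)*15 = 585/19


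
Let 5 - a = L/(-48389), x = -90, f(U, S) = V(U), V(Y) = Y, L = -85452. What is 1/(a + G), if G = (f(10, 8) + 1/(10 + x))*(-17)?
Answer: -3871120/644748347 ≈ -0.0060041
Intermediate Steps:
f(U, S) = U
a = 156493/48389 (a = 5 - (-85452)/(-48389) = 5 - (-85452)*(-1)/48389 = 5 - 1*85452/48389 = 5 - 85452/48389 = 156493/48389 ≈ 3.2341)
G = -13583/80 (G = (10 + 1/(10 - 90))*(-17) = (10 + 1/(-80))*(-17) = (10 - 1/80)*(-17) = (799/80)*(-17) = -13583/80 ≈ -169.79)
1/(a + G) = 1/(156493/48389 - 13583/80) = 1/(-644748347/3871120) = -3871120/644748347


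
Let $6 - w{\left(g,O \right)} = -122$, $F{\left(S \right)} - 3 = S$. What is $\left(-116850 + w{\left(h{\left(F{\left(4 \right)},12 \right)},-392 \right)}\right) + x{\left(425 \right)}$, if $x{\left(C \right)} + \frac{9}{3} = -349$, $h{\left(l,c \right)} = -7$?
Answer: $-117074$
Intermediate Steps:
$F{\left(S \right)} = 3 + S$
$w{\left(g,O \right)} = 128$ ($w{\left(g,O \right)} = 6 - -122 = 6 + 122 = 128$)
$x{\left(C \right)} = -352$ ($x{\left(C \right)} = -3 - 349 = -352$)
$\left(-116850 + w{\left(h{\left(F{\left(4 \right)},12 \right)},-392 \right)}\right) + x{\left(425 \right)} = \left(-116850 + 128\right) - 352 = -116722 - 352 = -117074$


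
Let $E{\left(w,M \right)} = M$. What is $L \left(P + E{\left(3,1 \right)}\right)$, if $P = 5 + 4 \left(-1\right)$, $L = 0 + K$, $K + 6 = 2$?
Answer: $-8$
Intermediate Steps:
$K = -4$ ($K = -6 + 2 = -4$)
$L = -4$ ($L = 0 - 4 = -4$)
$P = 1$ ($P = 5 - 4 = 1$)
$L \left(P + E{\left(3,1 \right)}\right) = - 4 \left(1 + 1\right) = \left(-4\right) 2 = -8$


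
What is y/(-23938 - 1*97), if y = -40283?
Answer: 40283/24035 ≈ 1.6760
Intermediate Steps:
y/(-23938 - 1*97) = -40283/(-23938 - 1*97) = -40283/(-23938 - 97) = -40283/(-24035) = -40283*(-1/24035) = 40283/24035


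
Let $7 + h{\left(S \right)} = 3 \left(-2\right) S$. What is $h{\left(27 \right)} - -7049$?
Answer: $6880$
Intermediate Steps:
$h{\left(S \right)} = -7 - 6 S$ ($h{\left(S \right)} = -7 + 3 \left(-2\right) S = -7 - 6 S$)
$h{\left(27 \right)} - -7049 = \left(-7 - 162\right) - -7049 = \left(-7 - 162\right) + 7049 = -169 + 7049 = 6880$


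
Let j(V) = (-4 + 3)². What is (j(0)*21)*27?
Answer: 567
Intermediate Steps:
j(V) = 1 (j(V) = (-1)² = 1)
(j(0)*21)*27 = (1*21)*27 = 21*27 = 567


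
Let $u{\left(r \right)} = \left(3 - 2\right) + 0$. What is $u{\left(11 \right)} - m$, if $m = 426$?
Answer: $-425$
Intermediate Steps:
$u{\left(r \right)} = 1$ ($u{\left(r \right)} = 1 + 0 = 1$)
$u{\left(11 \right)} - m = 1 - 426 = -425$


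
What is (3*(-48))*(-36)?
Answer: 5184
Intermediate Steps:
(3*(-48))*(-36) = -144*(-36) = 5184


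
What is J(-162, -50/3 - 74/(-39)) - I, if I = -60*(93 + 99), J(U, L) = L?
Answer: 149568/13 ≈ 11505.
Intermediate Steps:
I = -11520 (I = -60*192 = -11520)
J(-162, -50/3 - 74/(-39)) - I = (-50/3 - 74/(-39)) - 1*(-11520) = (-50*1/3 - 74*(-1/39)) + 11520 = (-50/3 + 74/39) + 11520 = -192/13 + 11520 = 149568/13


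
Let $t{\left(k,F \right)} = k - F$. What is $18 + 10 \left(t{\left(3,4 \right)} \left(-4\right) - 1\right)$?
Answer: $48$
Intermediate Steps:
$18 + 10 \left(t{\left(3,4 \right)} \left(-4\right) - 1\right) = 18 + 10 \left(\left(3 - 4\right) \left(-4\right) - 1\right) = 18 + 10 \left(\left(-1\right) \left(-4\right) - 1\right) = 18 + 10 \left(4 - 1\right) = 18 + 10 \cdot 3 = 18 + 30 = 48$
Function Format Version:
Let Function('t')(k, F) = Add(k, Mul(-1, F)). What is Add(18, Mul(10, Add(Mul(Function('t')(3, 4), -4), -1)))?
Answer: 48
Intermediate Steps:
Add(18, Mul(10, Add(Mul(Function('t')(3, 4), -4), -1))) = Add(18, Mul(10, Add(Mul(Add(3, Mul(-1, 4)), -4), -1))) = Add(18, Mul(10, Add(Mul(Add(3, -4), -4), -1))) = Add(18, Mul(10, Add(Mul(-1, -4), -1))) = Add(18, Mul(10, Add(4, -1))) = Add(18, Mul(10, 3)) = Add(18, 30) = 48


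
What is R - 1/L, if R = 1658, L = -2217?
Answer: 3675787/2217 ≈ 1658.0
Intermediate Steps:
R - 1/L = 1658 - 1/(-2217) = 1658 - 1*(-1/2217) = 1658 + 1/2217 = 3675787/2217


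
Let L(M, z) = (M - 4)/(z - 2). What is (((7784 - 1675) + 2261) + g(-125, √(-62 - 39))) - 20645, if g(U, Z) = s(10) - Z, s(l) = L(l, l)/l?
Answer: -490997/40 - I*√101 ≈ -12275.0 - 10.05*I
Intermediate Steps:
L(M, z) = (-4 + M)/(-2 + z)
s(l) = (-4 + l)/(l*(-2 + l)) (s(l) = ((-4 + l)/(-2 + l))/l = (-4 + l)/(l*(-2 + l)))
g(U, Z) = 3/40 - Z (g(U, Z) = (-4 + 10)/(10*(-2 + 10)) - Z = (⅒)*6/8 - Z = (⅒)*(⅛)*6 - Z = 3/40 - Z)
(((7784 - 1675) + 2261) + g(-125, √(-62 - 39))) - 20645 = (((7784 - 1675) + 2261) + (3/40 - √(-62 - 39))) - 20645 = ((6109 + 2261) + (3/40 - √(-101))) - 20645 = (8370 + (3/40 - I*√101)) - 20645 = (334803/40 - I*√101) - 20645 = -490997/40 - I*√101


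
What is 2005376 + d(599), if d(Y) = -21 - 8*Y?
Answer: 2000563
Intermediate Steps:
2005376 + d(599) = 2005376 + (-21 - 8*599) = 2005376 + (-21 - 4792) = 2005376 - 4813 = 2000563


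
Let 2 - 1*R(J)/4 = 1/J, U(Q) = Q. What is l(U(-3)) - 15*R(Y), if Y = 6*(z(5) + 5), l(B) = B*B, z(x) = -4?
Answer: -101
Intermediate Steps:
l(B) = B²
Y = 6 (Y = 6*(-4 + 5) = 6*1 = 6)
R(J) = 8 - 4/J
l(U(-3)) - 15*R(Y) = (-3)² - 15*(8 - 4/6) = 9 - 15*(8 - 4*⅙) = 9 - 15*(8 - ⅔) = 9 - 15*22/3 = 9 - 110 = -101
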